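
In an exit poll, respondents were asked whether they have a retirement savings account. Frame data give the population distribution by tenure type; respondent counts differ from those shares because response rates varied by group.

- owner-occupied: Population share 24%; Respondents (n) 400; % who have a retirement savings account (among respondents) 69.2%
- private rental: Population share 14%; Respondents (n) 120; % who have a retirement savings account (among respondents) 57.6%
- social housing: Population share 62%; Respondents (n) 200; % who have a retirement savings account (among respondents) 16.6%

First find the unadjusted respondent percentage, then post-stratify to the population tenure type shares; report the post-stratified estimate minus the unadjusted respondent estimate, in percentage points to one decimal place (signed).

Unadjusted (pooled respondent) estimate weights by respondent counts:
  (400/720)×69.2 + (120/720)×57.6 + (200/720)×16.6 = 52.6556%
Post-stratifying to population shares instead:
  0.24×69.2 + 0.14×57.6 + 0.62×16.6 = 34.964%
Difference = 34.964 − 52.6556 = -17.6916 pp.

-17.7 percentage points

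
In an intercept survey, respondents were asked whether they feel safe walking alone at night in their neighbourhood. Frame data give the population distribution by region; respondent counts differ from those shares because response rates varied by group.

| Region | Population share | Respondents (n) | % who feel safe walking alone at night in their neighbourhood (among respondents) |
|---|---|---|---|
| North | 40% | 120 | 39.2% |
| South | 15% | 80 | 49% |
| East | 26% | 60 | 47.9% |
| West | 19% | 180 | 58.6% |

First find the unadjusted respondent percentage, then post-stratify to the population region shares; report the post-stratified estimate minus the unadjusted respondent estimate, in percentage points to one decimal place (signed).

-3.5 percentage points

Unadjusted (pooled respondent) estimate weights by respondent counts:
  (120/440)×39.2 + (80/440)×49 + (60/440)×47.9 + (180/440)×58.6 = 50.1045%
Post-stratifying to population shares instead:
  0.4×39.2 + 0.15×49 + 0.26×47.9 + 0.19×58.6 = 46.618%
Difference = 46.618 − 50.1045 = -3.4865 pp.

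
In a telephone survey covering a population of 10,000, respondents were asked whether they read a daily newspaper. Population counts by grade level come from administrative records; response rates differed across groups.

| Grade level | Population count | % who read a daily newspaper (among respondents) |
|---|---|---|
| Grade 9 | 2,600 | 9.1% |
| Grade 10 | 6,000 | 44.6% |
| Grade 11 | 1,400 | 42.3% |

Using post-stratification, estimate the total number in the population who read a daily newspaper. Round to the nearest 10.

Apply each group's respondent rate to its population count:
  Grade 9: 2,600 × 9.1% = 236.6
  Grade 10: 6,000 × 44.6% = 2676
  Grade 11: 1,400 × 42.3% = 592.2
Estimated total = 3504.8 → 3,500.

3,500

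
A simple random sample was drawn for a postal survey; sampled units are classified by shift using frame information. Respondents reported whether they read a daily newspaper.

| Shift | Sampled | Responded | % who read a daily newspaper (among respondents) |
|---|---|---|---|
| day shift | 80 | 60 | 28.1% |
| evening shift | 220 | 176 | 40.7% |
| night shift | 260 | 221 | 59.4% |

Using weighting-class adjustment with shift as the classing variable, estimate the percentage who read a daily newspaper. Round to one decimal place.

Response rates by class: day shift 60/80 = 75%, evening shift 176/220 = 80%, night shift 221/260 = 85%.
Inverse-response-rate weighting restores each class to its sampled count, so class totals weight by n_sampled:
  day shift: 80 × 28.1 = 2248
  evening shift: 220 × 40.7 = 8954
  night shift: 260 × 59.4 = 15,444
Adjusted estimate = 26,646 / 560 = 47.5821 → 47.6%.

47.6%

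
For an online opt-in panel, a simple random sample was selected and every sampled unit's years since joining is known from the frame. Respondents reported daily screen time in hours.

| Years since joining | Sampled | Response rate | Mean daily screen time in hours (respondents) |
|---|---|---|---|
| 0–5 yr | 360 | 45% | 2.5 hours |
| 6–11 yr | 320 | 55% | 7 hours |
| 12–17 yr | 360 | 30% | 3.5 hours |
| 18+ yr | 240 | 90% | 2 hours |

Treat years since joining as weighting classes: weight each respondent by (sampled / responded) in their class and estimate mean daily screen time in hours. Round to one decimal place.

Inverse-response-rate weighting restores each class to its sampled count, so class totals weight by n_sampled:
  0–5 yr: 360 × 2.5 = 900
  6–11 yr: 320 × 7 = 2240
  12–17 yr: 360 × 3.5 = 1260
  18+ yr: 240 × 2 = 480
Adjusted estimate = 4880 / 1,280 = 3.8125 → 3.8.

3.8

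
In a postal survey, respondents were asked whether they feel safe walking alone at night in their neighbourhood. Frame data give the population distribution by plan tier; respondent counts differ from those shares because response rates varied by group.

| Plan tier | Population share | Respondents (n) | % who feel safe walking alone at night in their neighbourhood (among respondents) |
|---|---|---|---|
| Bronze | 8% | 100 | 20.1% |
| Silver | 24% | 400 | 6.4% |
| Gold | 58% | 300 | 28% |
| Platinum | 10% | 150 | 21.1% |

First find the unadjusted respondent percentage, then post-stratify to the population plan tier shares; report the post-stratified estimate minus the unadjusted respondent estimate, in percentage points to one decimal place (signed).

+4.5 percentage points

Unadjusted (pooled respondent) estimate weights by respondent counts:
  (100/950)×20.1 + (400/950)×6.4 + (300/950)×28 + (150/950)×21.1 = 16.9842%
Post-stratifying to population shares instead:
  0.08×20.1 + 0.24×6.4 + 0.58×28 + 0.1×21.1 = 21.494%
Difference = 21.494 − 16.9842 = 4.5098 pp.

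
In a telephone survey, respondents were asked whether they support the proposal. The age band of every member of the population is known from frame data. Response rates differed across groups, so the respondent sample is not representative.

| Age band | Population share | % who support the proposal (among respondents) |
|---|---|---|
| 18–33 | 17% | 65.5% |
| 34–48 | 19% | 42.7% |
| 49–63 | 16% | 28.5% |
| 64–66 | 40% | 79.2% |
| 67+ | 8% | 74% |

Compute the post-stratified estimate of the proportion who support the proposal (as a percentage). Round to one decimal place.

Each cell contributes population-share × respondent value:
  18–33: 0.17 × 65.5 = 11.135
  34–48: 0.19 × 42.7 = 8.113
  49–63: 0.16 × 28.5 = 4.56
  64–66: 0.4 × 79.2 = 31.68
  67+: 0.08 × 74 = 5.92
Post-stratified estimate = 61.408 → 61.4%.

61.4%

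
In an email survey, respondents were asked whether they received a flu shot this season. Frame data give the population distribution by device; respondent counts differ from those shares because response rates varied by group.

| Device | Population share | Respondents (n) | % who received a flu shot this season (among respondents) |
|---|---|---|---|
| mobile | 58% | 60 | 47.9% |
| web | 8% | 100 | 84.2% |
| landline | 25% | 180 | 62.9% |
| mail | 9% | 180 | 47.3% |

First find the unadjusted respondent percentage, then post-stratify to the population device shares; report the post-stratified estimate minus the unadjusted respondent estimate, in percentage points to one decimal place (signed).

-5.4 percentage points

Unadjusted (pooled respondent) estimate weights by respondent counts:
  (60/520)×47.9 + (100/520)×84.2 + (180/520)×62.9 + (180/520)×47.3 = 59.8654%
Reweighting by population device shares:
  0.58×47.9 + 0.08×84.2 + 0.25×62.9 + 0.09×47.3 = 54.5%
Difference = 54.5 − 59.8654 = -5.3654 pp.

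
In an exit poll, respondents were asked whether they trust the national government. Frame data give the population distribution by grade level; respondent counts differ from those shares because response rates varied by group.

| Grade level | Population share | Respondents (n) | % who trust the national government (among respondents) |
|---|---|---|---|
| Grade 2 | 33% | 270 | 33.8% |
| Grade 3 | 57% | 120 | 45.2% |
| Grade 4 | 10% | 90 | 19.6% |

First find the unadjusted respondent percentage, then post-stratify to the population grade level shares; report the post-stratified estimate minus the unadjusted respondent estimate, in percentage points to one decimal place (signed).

Naive respondent-only estimate (weights = respondent counts):
  (270/480)×33.8 + (120/480)×45.2 + (90/480)×19.6 = 33.9875%
Reweighting by population grade level shares:
  0.33×33.8 + 0.57×45.2 + 0.1×19.6 = 38.878%
Difference = 38.878 − 33.9875 = 4.8905 pp.

+4.9 percentage points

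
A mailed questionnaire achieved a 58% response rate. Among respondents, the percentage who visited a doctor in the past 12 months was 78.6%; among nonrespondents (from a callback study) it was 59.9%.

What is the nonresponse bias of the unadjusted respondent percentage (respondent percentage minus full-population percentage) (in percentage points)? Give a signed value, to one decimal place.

Nonresponse fraction = 1 − 0.58 = 0.42.
Bias = (nonresponse fraction) × (respondent percentage − nonrespondent percentage)
     = 0.42 × (78.6 − 59.9) = 0.42 × 18.7 = 7.854.

+7.9 percentage points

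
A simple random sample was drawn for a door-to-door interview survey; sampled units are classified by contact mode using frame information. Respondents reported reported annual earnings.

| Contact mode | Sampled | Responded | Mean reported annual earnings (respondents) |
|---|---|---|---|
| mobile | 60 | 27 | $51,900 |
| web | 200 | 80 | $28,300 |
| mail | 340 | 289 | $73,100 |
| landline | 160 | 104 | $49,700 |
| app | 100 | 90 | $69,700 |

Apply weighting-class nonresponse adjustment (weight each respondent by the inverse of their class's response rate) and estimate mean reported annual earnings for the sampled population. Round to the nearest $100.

Class response rates: mobile 27/60 = 45%, web 80/200 = 40%, mail 289/340 = 85%, landline 104/160 = 65%, app 90/100 = 90%.
Inverse-response-rate weighting restores each class to its sampled count, so class totals weight by n_sampled:
  mobile: 60 × 51,900 = 3,114,000
  web: 200 × 28,300 = 5,660,000
  mail: 340 × 73,100 = 24,854,000
  landline: 160 × 49,700 = 7,952,000
  app: 100 × 69,700 = 6,970,000
Adjusted estimate = 48,550,000 / 860 = 56453.5 → $56,500.

$56,500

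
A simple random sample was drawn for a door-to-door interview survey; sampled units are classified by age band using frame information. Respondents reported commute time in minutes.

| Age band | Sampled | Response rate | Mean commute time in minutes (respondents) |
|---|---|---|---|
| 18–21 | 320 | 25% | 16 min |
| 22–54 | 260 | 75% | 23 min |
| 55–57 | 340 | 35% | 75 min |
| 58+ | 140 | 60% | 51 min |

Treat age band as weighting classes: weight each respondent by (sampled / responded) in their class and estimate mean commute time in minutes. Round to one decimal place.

41.3

Inverse-response-rate weighting restores each class to its sampled count, so class totals weight by n_sampled:
  18–21: 320 × 16 = 5120
  22–54: 260 × 23 = 5980
  55–57: 340 × 75 = 25,500
  58+: 140 × 51 = 7140
Adjusted estimate = 43,740 / 1,060 = 41.2642 → 41.3.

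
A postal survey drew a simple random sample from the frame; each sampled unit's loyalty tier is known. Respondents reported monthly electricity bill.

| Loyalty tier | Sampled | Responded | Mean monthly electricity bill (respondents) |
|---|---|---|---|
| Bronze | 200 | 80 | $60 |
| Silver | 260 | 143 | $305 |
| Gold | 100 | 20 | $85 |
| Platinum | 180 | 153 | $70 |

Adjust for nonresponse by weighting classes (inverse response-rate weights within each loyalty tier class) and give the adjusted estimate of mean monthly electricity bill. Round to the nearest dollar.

Class response rates: Bronze 80/200 = 40%, Silver 143/260 = 55%, Gold 20/100 = 20%, Platinum 153/180 = 85%.
With weight = n_sampled/n_responded per class, the weighted class total is n_sampled:
  Bronze: 200 × 60 = 12,000
  Silver: 260 × 305 = 79,300
  Gold: 100 × 85 = 8500
  Platinum: 180 × 70 = 12,600
Adjusted estimate = 112,400 / 740 = 151.892 → $152.

$152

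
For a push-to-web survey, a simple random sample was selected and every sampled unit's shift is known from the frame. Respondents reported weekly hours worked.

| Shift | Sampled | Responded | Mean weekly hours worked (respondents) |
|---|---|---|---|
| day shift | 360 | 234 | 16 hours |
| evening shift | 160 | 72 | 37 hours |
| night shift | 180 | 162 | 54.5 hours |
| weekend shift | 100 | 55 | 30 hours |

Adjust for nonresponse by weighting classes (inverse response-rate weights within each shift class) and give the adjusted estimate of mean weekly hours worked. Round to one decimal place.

30.6

Response rates by class: day shift 234/360 = 65%, evening shift 72/160 = 45%, night shift 162/180 = 90%, weekend shift 55/100 = 55%.
Weighting each respondent by the inverse class response rate inflates each class back to its sampled size, so the class weight is n_sampled:
  day shift: 360 × 16 = 5760
  evening shift: 160 × 37 = 5920
  night shift: 180 × 54.5 = 9810
  weekend shift: 100 × 30 = 3000
Adjusted estimate = 24,490 / 800 = 30.6125 → 30.6.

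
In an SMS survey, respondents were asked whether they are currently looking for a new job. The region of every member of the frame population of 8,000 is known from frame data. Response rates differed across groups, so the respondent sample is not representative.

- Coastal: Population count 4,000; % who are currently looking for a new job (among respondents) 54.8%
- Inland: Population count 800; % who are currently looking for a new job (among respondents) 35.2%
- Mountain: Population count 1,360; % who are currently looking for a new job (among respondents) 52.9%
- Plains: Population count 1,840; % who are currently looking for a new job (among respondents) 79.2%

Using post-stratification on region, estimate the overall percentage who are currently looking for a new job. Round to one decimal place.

Weight each group's respondent value by its population share:
  Coastal: (4,000/8,000) × 54.8 = 27.4
  Inland: (800/8,000) × 35.2 = 3.52
  Mountain: (1,360/8,000) × 52.9 = 8.993
  Plains: (1,840/8,000) × 79.2 = 18.216
Post-stratified estimate = 58.129 → 58.1%.

58.1%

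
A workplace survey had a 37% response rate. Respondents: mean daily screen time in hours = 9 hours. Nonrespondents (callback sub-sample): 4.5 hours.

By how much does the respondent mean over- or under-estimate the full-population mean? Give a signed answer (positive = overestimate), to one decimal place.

+2.8

Nonresponse fraction = 1 − 0.37 = 0.63.
Bias = (nonresponse fraction) × (respondent mean − nonrespondent mean)
     = 0.63 × (9 − 4.5) = 0.63 × 4.5 = 2.835.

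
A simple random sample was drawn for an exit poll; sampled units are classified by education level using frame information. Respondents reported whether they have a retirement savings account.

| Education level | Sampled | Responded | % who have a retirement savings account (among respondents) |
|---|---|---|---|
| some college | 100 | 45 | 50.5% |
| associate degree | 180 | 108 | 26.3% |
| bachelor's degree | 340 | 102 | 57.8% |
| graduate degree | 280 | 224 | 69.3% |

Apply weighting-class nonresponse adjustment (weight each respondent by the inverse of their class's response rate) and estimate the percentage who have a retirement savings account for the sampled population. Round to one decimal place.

54.3%

Response rates by class: some college 45/100 = 45%, associate degree 108/180 = 60%, bachelor's degree 102/340 = 30%, graduate degree 224/280 = 80%.
Inverse-response-rate weighting restores each class to its sampled count, so class totals weight by n_sampled:
  some college: 100 × 50.5 = 5050
  associate degree: 180 × 26.3 = 4734
  bachelor's degree: 340 × 57.8 = 19,652
  graduate degree: 280 × 69.3 = 19,404
Adjusted estimate = 48,840 / 900 = 54.2667 → 54.3%.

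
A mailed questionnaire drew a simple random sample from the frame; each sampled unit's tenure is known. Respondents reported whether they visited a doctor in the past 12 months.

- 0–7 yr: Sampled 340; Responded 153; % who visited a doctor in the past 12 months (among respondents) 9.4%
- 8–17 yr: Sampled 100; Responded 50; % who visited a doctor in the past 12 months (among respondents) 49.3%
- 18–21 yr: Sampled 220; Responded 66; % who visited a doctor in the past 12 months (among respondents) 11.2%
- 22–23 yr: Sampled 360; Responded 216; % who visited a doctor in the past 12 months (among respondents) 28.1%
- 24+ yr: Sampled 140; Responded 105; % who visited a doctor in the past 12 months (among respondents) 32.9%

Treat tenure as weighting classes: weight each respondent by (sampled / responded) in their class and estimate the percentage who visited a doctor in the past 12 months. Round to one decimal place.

Response rates by class: 0–7 yr 153/340 = 45%, 8–17 yr 50/100 = 50%, 18–21 yr 66/220 = 30%, 22–23 yr 216/360 = 60%, 24+ yr 105/140 = 75%.
Each respondent's weight = sampled/responded in their class; summing within a class gives n_sampled, so:
  0–7 yr: 340 × 9.4 = 3196
  8–17 yr: 100 × 49.3 = 4930
  18–21 yr: 220 × 11.2 = 2464
  22–23 yr: 360 × 28.1 = 10,116
  24+ yr: 140 × 32.9 = 4606
Adjusted estimate = 25,312 / 1,160 = 21.8207 → 21.8%.

21.8%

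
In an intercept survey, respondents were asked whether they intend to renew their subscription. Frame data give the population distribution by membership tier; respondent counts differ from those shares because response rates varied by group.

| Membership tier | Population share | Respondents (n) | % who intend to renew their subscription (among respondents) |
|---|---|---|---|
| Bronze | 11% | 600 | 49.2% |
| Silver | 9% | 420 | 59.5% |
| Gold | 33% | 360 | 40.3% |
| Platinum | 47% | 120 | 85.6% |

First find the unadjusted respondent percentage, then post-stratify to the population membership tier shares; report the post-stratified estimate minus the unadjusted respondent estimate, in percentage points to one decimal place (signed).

Unadjusted (pooled respondent) estimate weights by respondent counts:
  (600/1500)×49.2 + (420/1500)×59.5 + (360/1500)×40.3 + (120/1500)×85.6 = 52.86%
Post-stratified estimate weights by population shares:
  0.11×49.2 + 0.09×59.5 + 0.33×40.3 + 0.47×85.6 = 64.298%
Difference = 64.298 − 52.86 = 11.438 pp.

+11.4 percentage points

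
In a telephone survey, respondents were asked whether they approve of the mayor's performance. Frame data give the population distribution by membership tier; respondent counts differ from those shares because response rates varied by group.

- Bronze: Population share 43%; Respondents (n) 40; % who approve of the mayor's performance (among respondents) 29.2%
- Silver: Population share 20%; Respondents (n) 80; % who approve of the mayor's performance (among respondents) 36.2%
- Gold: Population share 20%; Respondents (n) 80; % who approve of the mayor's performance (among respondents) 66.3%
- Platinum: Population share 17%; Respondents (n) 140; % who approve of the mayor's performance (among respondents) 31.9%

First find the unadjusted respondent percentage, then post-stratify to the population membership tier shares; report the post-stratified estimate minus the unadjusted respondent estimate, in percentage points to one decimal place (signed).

-2.2 percentage points

Naive respondent-only estimate (weights = respondent counts):
  (40/340)×29.2 + (80/340)×36.2 + (80/340)×66.3 + (140/340)×31.9 = 40.6882%
Post-stratified estimate weights by population shares:
  0.43×29.2 + 0.2×36.2 + 0.2×66.3 + 0.17×31.9 = 38.479%
Difference = 38.479 − 40.6882 = -2.2092 pp.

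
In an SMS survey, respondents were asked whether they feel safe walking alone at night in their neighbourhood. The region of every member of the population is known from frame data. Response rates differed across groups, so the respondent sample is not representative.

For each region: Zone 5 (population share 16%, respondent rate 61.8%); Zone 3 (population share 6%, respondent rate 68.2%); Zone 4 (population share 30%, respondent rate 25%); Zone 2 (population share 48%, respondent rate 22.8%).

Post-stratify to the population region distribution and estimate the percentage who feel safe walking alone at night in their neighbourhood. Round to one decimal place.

32.4%

Reweight to the known region distribution:
  Zone 5: 0.16 × 61.8 = 9.888
  Zone 3: 0.06 × 68.2 = 4.092
  Zone 4: 0.3 × 25 = 7.5
  Zone 2: 0.48 × 22.8 = 10.944
Post-stratified estimate = 32.424 → 32.4%.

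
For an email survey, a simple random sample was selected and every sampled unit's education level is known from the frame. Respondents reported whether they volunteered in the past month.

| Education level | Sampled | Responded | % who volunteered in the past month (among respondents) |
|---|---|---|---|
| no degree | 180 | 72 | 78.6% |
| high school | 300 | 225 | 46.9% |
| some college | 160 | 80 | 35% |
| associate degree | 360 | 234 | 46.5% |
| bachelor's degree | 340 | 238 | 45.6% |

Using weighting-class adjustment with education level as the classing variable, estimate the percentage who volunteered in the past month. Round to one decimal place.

Response rates by class: no degree 72/180 = 40%, high school 225/300 = 75%, some college 80/160 = 50%, associate degree 234/360 = 65%, bachelor's degree 238/340 = 70%.
With weight = n_sampled/n_responded per class, the weighted class total is n_sampled:
  no degree: 180 × 78.6 = 14148
  high school: 300 × 46.9 = 14,070
  some college: 160 × 35 = 5600
  associate degree: 360 × 46.5 = 16,740
  bachelor's degree: 340 × 45.6 = 15,504
Adjusted estimate = 66,062 / 1,340 = 49.3 → 49.3%.

49.3%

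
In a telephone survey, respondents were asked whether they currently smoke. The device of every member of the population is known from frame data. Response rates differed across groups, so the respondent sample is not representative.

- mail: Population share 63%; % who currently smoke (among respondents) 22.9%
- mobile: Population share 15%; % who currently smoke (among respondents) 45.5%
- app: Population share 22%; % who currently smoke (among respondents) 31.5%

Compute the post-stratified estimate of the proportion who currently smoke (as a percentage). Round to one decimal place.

28.2%

Post-stratification weights by population share, not respondent share:
  mail: 0.63 × 22.9 = 14.427
  mobile: 0.15 × 45.5 = 6.825
  app: 0.22 × 31.5 = 6.93
Post-stratified estimate = 28.182 → 28.2%.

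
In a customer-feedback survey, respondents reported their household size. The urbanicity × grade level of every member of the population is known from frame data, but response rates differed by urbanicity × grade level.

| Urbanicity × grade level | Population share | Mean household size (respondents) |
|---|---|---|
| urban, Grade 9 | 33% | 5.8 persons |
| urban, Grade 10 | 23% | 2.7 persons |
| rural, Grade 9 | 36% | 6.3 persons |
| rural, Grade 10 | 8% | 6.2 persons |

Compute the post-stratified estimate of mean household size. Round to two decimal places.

Post-stratification weights by population share, not respondent share:
  urban, Grade 9: 0.33 × 5.8 = 1.914
  urban, Grade 10: 0.23 × 2.7 = 0.621
  rural, Grade 9: 0.36 × 6.3 = 2.268
  rural, Grade 10: 0.08 × 6.2 = 0.496
Post-stratified estimate = 5.299 → 5.30.

5.30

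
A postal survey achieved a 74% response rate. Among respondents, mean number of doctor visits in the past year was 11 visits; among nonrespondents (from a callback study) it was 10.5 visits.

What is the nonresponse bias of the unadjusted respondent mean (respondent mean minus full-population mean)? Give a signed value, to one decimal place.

+0.1

Nonresponse fraction = 1 − 0.74 = 0.26.
Bias = (nonresponse fraction) × (respondent mean − nonrespondent mean)
     = 0.26 × (11 − 10.5) = 0.26 × 0.5 = 0.13.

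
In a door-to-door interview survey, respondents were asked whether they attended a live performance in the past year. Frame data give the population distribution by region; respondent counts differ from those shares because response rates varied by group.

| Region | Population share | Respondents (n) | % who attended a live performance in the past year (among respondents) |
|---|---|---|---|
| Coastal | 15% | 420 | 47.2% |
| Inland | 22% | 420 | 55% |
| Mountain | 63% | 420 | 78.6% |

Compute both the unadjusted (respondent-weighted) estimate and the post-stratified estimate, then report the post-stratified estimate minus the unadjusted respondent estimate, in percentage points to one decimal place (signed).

Naive respondent-only estimate (weights = respondent counts):
  (420/1260)×47.2 + (420/1260)×55 + (420/1260)×78.6 = 60.2667%
Reweighting by population region shares:
  0.15×47.2 + 0.22×55 + 0.63×78.6 = 68.698%
Difference = 68.698 − 60.2667 = 8.4313 pp.

+8.4 percentage points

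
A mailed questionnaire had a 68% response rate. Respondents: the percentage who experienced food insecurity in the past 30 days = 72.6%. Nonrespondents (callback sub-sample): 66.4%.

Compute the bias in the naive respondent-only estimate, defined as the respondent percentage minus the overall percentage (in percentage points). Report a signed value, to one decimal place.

Nonresponse fraction = 1 − 0.68 = 0.32.
Bias = (nonresponse fraction) × (respondent percentage − nonrespondent percentage)
     = 0.32 × (72.6 − 66.4) = 0.32 × 6.2 = 1.984.

+2.0 percentage points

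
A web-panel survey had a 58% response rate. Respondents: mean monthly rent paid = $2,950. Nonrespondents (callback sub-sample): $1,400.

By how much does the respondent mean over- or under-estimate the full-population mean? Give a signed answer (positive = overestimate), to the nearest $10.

+$650

Nonresponse fraction = 1 − 0.58 = 0.42.
Bias = (nonresponse fraction) × (respondent mean − nonrespondent mean)
     = 0.42 × (2950 − 1400) = 0.42 × 1550 = 651.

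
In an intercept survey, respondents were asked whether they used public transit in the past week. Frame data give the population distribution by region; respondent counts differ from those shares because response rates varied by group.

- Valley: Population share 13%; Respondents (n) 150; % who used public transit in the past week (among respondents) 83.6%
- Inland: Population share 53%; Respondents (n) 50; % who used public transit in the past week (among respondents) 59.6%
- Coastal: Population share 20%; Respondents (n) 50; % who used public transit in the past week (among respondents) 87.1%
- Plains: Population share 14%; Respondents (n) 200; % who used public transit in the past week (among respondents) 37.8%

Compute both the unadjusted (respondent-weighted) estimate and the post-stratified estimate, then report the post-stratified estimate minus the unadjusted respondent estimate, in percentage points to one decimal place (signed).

Unadjusted (pooled respondent) estimate weights by respondent counts:
  (150/450)×83.6 + (50/450)×59.6 + (50/450)×87.1 + (200/450)×37.8 = 60.9667%
Reweighting by population region shares:
  0.13×83.6 + 0.53×59.6 + 0.2×87.1 + 0.14×37.8 = 65.168%
Difference = 65.168 − 60.9667 = 4.2013 pp.

+4.2 percentage points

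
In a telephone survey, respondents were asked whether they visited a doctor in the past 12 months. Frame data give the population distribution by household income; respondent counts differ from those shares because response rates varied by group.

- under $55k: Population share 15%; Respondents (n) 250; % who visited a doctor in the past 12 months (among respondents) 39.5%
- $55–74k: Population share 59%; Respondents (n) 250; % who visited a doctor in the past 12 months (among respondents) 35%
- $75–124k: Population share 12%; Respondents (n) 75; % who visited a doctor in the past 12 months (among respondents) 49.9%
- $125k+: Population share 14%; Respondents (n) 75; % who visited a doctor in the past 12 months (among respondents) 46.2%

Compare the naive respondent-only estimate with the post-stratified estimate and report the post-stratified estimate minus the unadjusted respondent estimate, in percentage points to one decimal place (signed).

Without adjustment, the pooled respondent share is:
  (250/650)×39.5 + (250/650)×35 + (75/650)×49.9 + (75/650)×46.2 = 39.7423%
Reweighting by population household income shares:
  0.15×39.5 + 0.59×35 + 0.12×49.9 + 0.14×46.2 = 39.031%
Difference = 39.031 − 39.7423 = -0.7113 pp.

-0.7 percentage points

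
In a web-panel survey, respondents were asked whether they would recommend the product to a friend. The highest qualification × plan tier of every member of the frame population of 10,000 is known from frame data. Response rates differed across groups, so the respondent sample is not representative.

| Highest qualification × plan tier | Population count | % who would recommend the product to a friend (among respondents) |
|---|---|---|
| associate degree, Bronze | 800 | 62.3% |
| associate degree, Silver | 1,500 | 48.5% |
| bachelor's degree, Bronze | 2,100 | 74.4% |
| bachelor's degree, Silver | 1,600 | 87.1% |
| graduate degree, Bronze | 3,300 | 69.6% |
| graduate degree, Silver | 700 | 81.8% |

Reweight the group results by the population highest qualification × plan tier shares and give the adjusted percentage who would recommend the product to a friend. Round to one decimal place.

70.5%

Each cell contributes population-share × respondent value:
  associate degree, Bronze: (800/10,000) × 62.3 = 4.984
  associate degree, Silver: (1,500/10,000) × 48.5 = 7.275
  bachelor's degree, Bronze: (2,100/10,000) × 74.4 = 15.624
  bachelor's degree, Silver: (1,600/10,000) × 87.1 = 13.936
  graduate degree, Bronze: (3,300/10,000) × 69.6 = 22.968
  graduate degree, Silver: (700/10,000) × 81.8 = 5.726
Post-stratified estimate = 70.513 → 70.5%.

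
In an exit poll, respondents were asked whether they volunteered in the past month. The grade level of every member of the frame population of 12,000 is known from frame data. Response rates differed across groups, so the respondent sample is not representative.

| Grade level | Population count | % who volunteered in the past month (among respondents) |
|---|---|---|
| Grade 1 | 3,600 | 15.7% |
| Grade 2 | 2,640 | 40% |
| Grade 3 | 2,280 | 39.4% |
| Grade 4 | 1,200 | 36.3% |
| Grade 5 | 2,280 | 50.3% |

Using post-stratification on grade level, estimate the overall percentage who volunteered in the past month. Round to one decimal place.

Reweight to the known grade level distribution:
  Grade 1: (3,600/12,000) × 15.7 = 4.71
  Grade 2: (2,640/12,000) × 40 = 8.8
  Grade 3: (2,280/12,000) × 39.4 = 7.486
  Grade 4: (1,200/12,000) × 36.3 = 3.63
  Grade 5: (2,280/12,000) × 50.3 = 9.557
Post-stratified estimate = 34.183 → 34.2%.

34.2%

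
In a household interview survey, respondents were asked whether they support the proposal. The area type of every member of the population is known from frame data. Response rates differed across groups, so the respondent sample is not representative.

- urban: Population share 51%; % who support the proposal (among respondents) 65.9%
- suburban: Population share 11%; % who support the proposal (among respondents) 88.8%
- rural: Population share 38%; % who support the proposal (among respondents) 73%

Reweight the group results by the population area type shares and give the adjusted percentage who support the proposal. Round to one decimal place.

71.1%

Post-stratification weights by population share, not respondent share:
  urban: 0.51 × 65.9 = 33.609
  suburban: 0.11 × 88.8 = 9.768
  rural: 0.38 × 73 = 27.74
Post-stratified estimate = 71.117 → 71.1%.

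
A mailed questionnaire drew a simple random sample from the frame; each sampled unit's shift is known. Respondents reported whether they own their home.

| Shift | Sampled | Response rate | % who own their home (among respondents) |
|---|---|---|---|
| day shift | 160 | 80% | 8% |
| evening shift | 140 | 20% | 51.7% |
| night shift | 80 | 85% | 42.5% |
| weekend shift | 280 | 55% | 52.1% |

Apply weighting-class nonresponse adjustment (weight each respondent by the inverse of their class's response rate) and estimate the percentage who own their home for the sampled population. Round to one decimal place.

40.2%

Each respondent's weight = sampled/responded in their class; summing within a class gives n_sampled, so:
  day shift: 160 × 8 = 1280
  evening shift: 140 × 51.7 = 7238
  night shift: 80 × 42.5 = 3400
  weekend shift: 280 × 52.1 = 14,588
Adjusted estimate = 26,506 / 660 = 40.1606 → 40.2%.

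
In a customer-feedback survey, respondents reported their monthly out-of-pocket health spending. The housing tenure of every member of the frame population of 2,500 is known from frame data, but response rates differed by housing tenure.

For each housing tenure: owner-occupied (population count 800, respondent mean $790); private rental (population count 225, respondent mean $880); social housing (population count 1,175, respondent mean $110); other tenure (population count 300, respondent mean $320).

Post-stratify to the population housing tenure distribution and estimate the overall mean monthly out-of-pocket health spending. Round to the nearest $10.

$420

Post-stratification weights by population share, not respondent share:
  owner-occupied: (800/2,500) × 790 = 252.8
  private rental: (225/2,500) × 880 = 79.2
  social housing: (1,175/2,500) × 110 = 51.7
  other tenure: (300/2,500) × 320 = 38.4
Post-stratified estimate = 422.1 → $420.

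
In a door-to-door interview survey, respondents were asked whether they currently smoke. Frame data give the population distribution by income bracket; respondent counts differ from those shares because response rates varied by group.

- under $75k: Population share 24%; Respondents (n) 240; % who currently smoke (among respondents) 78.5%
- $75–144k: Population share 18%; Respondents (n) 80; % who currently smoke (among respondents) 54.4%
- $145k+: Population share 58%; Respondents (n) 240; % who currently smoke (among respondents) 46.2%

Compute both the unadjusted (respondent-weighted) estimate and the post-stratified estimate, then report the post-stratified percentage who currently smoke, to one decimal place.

Without adjustment, the pooled respondent share is:
  (240/560)×78.5 + (80/560)×54.4 + (240/560)×46.2 = 61.2143%
Reweighting by population income bracket shares:
  0.24×78.5 + 0.18×54.4 + 0.58×46.2 = 55.428%

55.4%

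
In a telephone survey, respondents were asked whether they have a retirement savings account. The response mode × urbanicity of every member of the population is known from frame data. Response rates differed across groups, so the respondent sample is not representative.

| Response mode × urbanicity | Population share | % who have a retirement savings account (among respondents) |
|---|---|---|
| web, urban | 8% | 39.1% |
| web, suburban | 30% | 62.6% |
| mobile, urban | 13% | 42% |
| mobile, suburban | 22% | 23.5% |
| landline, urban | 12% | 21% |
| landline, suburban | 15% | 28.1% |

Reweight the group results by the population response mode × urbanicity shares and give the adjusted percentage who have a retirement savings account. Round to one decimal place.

39.3%

Weight each group's respondent value by its population share:
  web, urban: 0.08 × 39.1 = 3.128
  web, suburban: 0.3 × 62.6 = 18.78
  mobile, urban: 0.13 × 42 = 5.46
  mobile, suburban: 0.22 × 23.5 = 5.17
  landline, urban: 0.12 × 21 = 2.52
  landline, suburban: 0.15 × 28.1 = 4.215
Post-stratified estimate = 39.273 → 39.3%.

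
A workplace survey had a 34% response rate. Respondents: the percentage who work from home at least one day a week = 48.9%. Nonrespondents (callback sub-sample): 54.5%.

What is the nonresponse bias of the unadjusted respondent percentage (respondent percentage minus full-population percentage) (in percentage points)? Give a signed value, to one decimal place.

Nonresponse fraction = 1 − 0.34 = 0.66.
Bias = (nonresponse fraction) × (respondent percentage − nonrespondent percentage)
     = 0.66 × (48.9 − 54.5) = 0.66 × -5.6 = -3.696.

-3.7 percentage points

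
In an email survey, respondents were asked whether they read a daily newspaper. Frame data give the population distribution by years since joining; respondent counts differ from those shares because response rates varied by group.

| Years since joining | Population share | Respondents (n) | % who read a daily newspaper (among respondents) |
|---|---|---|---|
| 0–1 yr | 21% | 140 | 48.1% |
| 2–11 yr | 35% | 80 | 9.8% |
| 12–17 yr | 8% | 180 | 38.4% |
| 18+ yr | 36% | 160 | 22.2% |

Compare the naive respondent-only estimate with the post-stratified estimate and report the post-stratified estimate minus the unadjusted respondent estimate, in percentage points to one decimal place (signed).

-7.5 percentage points

Unadjusted (pooled respondent) estimate weights by respondent counts:
  (140/560)×48.1 + (80/560)×9.8 + (180/560)×38.4 + (160/560)×22.2 = 32.1107%
Post-stratified estimate weights by population shares:
  0.21×48.1 + 0.35×9.8 + 0.08×38.4 + 0.36×22.2 = 24.595%
Difference = 24.595 − 32.1107 = -7.5157 pp.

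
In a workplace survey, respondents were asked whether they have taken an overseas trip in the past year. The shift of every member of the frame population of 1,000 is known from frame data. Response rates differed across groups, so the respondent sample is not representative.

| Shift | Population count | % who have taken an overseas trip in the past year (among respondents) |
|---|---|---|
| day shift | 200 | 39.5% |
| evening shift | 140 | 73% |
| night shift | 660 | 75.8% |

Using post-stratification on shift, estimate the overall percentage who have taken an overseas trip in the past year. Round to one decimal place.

68.1%

Reweight to the known shift distribution:
  day shift: (200/1,000) × 39.5 = 7.9
  evening shift: (140/1,000) × 73 = 10.22
  night shift: (660/1,000) × 75.8 = 50.028
Post-stratified estimate = 68.148 → 68.1%.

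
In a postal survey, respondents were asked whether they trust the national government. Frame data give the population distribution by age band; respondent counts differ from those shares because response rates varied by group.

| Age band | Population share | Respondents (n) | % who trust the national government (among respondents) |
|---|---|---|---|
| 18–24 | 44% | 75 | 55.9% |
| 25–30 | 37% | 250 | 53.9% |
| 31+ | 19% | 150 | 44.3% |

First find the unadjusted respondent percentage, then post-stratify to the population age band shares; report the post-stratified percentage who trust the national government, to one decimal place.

Unadjusted (pooled respondent) estimate weights by respondent counts:
  (75/475)×55.9 + (250/475)×53.9 + (150/475)×44.3 = 51.1842%
Post-stratified estimate weights by population shares:
  0.44×55.9 + 0.37×53.9 + 0.19×44.3 = 52.956%

53.0%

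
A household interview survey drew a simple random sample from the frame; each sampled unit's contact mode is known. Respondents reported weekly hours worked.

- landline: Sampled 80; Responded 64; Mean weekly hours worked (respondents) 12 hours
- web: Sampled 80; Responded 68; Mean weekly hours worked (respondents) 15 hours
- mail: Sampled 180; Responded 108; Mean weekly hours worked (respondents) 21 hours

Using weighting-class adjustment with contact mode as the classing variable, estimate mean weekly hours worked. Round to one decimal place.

17.5

Response rates by class: landline 64/80 = 80%, web 68/80 = 85%, mail 108/180 = 60%.
With weight = n_sampled/n_responded per class, the weighted class total is n_sampled:
  landline: 80 × 12 = 960
  web: 80 × 15 = 1200
  mail: 180 × 21 = 3780
Adjusted estimate = 5940 / 340 = 17.4706 → 17.5.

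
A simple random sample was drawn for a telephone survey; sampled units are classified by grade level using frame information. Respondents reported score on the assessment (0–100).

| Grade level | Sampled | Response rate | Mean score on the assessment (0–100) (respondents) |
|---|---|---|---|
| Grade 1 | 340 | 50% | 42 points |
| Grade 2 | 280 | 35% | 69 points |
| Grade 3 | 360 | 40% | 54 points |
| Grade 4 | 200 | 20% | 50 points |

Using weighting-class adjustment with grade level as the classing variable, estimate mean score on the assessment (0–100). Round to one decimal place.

53.4

Each respondent's weight = sampled/responded in their class; summing within a class gives n_sampled, so:
  Grade 1: 340 × 42 = 14,280
  Grade 2: 280 × 69 = 19,320
  Grade 3: 360 × 54 = 19,440
  Grade 4: 200 × 50 = 10,000
Adjusted estimate = 63,040 / 1,180 = 53.4237 → 53.4.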